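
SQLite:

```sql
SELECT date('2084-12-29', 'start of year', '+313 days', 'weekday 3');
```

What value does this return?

2084-11-15

`start of year` rewinds 2084-12-29 to 2084-01-01.
Applying '+313 days' to 2084-01-01: counting 313 days forward gives 2084-11-09.
`weekday 3` advances to the next Wednesday; 2084-11-09 is a Thursday, so it moves forward to 2084-11-15.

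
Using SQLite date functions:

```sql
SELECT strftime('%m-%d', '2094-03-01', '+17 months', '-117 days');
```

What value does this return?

First apply '+17 months', '-117 days': 2094-03-01 → 2095-04-06.
`%m-%d` extracts the month-day: 04-06.

04-06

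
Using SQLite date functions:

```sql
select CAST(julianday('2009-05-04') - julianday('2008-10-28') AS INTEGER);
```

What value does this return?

188

3 days remain in October 2008 after the 28th (31 − 28).
Full months from November 2008 through April 2009 contribute their day counts.
Then 4 days into May 2009.
Total: 3 + 30 + 31 + 31 + 28 + 31 + 30 + 4 = 188.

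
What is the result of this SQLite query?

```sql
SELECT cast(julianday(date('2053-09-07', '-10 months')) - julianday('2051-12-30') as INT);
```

313

Adding -10 months to 2053-09-07 gives 2052-11-07.
1 day remains in December 2051 after the 30th (31 − 30).
Full months from January 2052 through October 2052 contribute their day counts.
Then 7 days into November 2052.
Total: 1 + 31 + 29 + 31 + 30 + 31 + 30 + 31 + 31 + 30 + 31 + 7 = 313.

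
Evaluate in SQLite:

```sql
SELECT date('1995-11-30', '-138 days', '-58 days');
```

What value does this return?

1995-05-18

Applying '-138 days' to 1995-11-30: counting 138 days back gives 1995-07-15.
Applying '-58 days' to 1995-07-15: counting 58 days back gives 1995-05-18.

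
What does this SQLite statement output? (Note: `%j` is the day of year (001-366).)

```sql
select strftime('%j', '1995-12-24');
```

Day-of-year for 1995-12-24: days since 1995-01-01 inclusive = 358, zero-padded to 358.

358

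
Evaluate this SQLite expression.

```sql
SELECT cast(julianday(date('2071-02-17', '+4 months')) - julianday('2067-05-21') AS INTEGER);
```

1488

Adding +4 months to 2071-02-17 gives 2071-06-17.
10 days remain in May 2067 after the 21st (31 − 21).
Full months from June 2067 through May 2071 contribute their day counts.
Then 17 days into June 2071.
Total: 10 + 30 + 31 + 31 + 30 + 31 + 30 + 31 + 31 + 29 + 31 + 30 + 31 + 30 + 31 + 31 + 30 + 31 + 30 + 31 + 31 + 28 + 31 + 30 + 31 + 30 + 31 + 31 + 30 + 31 + 30 + 31 + 31 + 28 + 31 + 30 + 31 + 30 + 31 + 31 + 30 + 31 + 30 + 31 + 31 + 28 + 31 + 30 + 31 + 17 = 1488.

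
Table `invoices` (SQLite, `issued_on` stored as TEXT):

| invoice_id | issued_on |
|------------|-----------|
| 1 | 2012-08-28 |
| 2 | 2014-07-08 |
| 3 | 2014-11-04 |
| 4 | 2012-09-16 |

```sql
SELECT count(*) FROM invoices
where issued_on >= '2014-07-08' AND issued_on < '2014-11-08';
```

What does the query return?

Rows in [2014-07-08, 2014-11-08): 2014-07-08, 2014-11-04 → 2 rows.

2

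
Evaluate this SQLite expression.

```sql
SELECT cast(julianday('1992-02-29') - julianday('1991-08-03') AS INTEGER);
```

28 days remain in August 1991 after the 3rd (31 − 3).
September 1991: 30 days.
October 1991: 31 days.
November 1991: 30 days.
December 1991: 31 days.
January 1992: 31 days.
Then 29 days into February 1992.
Total: 28 + 30 + 31 + 30 + 31 + 31 + 29 = 210.

210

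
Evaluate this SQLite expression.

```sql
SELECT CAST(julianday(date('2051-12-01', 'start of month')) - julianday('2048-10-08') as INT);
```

`start of month` rewinds 2051-12-01 to 2051-12-01.
23 days remain in October 2048 after the 8th (31 − 8).
Full months from November 2048 through November 2051 contribute their day counts.
Then 1 day into December 2051.
Total: 23 + 30 + 31 + 31 + 28 + 31 + 30 + 31 + 30 + 31 + 31 + 30 + 31 + 30 + 31 + 31 + 28 + 31 + 30 + 31 + 30 + 31 + 31 + 30 + 31 + 30 + 31 + 31 + 28 + 31 + 30 + 31 + 30 + 31 + 31 + 30 + 31 + 30 + 1 = 1149.

1149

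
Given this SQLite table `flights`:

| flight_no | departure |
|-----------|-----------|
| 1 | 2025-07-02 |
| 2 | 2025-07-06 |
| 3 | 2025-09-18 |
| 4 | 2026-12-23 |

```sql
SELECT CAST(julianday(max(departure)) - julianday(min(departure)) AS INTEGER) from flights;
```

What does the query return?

MIN = 2025-07-02, MAX = 2026-12-23.
29 days remain in July 2025 after the 2nd (31 − 2).
Full months from August 2025 through November 2026 contribute their day counts.
Then 23 days into December 2026.
Total: 29 + 31 + 30 + 31 + 30 + 31 + 31 + 28 + 31 + 30 + 31 + 30 + 31 + 31 + 30 + 31 + 30 + 23 = 539.

539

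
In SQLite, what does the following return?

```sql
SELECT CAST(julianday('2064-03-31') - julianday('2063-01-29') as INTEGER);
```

427

2 days remain in January 2063 after the 29th (31 − 29).
Full months from February 2063 through February 2064 contribute their day counts.
Then 31 days into March 2064.
Total: 2 + 28 + 31 + 30 + 31 + 30 + 31 + 31 + 30 + 31 + 30 + 31 + 31 + 29 + 31 = 427.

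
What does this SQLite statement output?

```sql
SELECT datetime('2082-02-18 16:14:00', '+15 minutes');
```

+15 minutes from 2082-02-18 16:14:00 is 2082-02-18 16:29:00.

2082-02-18 16:29:00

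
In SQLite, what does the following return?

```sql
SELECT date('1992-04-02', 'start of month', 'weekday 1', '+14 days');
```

1992-04-20

`start of month` rewinds 1992-04-02 to 1992-04-01.
`weekday 1` advances to the next Monday; 1992-04-01 is a Wednesday, so it moves forward to 1992-04-06.
Advancing 14 more days within April lands on 1992-04-20.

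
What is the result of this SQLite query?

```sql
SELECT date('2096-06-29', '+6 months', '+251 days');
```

2097-09-06

Adding +6 months to 2096-06-29 gives 2096-12-29.
Applying '+251 days' to 2096-12-29: counting 251 days forward gives 2097-09-06.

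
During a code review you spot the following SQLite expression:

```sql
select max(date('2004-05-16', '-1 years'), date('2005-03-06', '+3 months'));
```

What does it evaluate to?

2005-06-06

date('2004-05-16', '-1 years') → 2003-05-16.
date('2005-03-06', '+3 months') → 2005-06-06.
Later of the two is 2005-06-06.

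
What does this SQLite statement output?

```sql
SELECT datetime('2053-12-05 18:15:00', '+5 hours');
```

+5 hours from 2053-12-05 18:15:00 is 2053-12-05 23:15:00.

2053-12-05 23:15:00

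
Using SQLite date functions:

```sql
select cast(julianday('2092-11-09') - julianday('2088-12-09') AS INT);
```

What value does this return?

22 days remain in December 2088 after the 9th (31 − 9).
Full months from January 2089 through October 2092 contribute their day counts.
Then 9 days into November 2092.
Total: 22 + 31 + 28 + 31 + 30 + 31 + 30 + 31 + 31 + 30 + 31 + 30 + 31 + 31 + 28 + 31 + 30 + 31 + 30 + 31 + 31 + 30 + 31 + 30 + 31 + 31 + 28 + 31 + 30 + 31 + 30 + 31 + 31 + 30 + 31 + 30 + 31 + 31 + 29 + 31 + 30 + 31 + 30 + 31 + 31 + 30 + 31 + 9 = 1431.

1431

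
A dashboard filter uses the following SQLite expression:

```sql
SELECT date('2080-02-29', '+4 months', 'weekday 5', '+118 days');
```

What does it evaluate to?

2080-10-31

Adding +4 months to 2080-02-29 gives 2080-06-29.
`weekday 5` advances to the next Friday; 2080-06-29 is a Saturday, so it moves forward to 2080-07-05.
Applying '+118 days' to 2080-07-05: counting 118 days forward gives 2080-10-31.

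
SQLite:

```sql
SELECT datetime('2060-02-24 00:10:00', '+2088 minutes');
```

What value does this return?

2060-02-25 10:58:00

2088 minutes = 34h 48m; +2088 minutes from 2060-02-24 00:10:00 is 2060-02-25 10:58:00 (crosses midnight).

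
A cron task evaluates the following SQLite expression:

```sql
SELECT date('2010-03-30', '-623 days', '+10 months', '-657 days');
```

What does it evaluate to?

2007-07-28

Applying '-623 days' to 2010-03-30: counting 623 days back gives 2008-07-15.
Adding +10 months to 2008-07-15 gives 2009-05-15.
Applying '-657 days' to 2009-05-15: counting 657 days back gives 2007-07-28.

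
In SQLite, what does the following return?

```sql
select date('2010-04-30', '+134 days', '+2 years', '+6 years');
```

2018-09-11

Applying '+134 days' to 2010-04-30: counting 134 days forward gives 2010-09-11.
Adding +2 years to 2010-09-11 gives 2012-09-11.
Adding +6 years to 2012-09-11 gives 2018-09-11.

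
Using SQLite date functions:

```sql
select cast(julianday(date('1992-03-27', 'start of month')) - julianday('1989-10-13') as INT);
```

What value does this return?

870

`start of month` rewinds 1992-03-27 to 1992-03-01.
18 days remain in October 1989 after the 13th (31 − 13).
Full months from November 1989 through February 1992 contribute their day counts.
Then 1 day into March 1992.
Total: 18 + 30 + 31 + 31 + 28 + 31 + 30 + 31 + 30 + 31 + 31 + 30 + 31 + 30 + 31 + 31 + 28 + 31 + 30 + 31 + 30 + 31 + 31 + 30 + 31 + 30 + 31 + 31 + 29 + 1 = 870.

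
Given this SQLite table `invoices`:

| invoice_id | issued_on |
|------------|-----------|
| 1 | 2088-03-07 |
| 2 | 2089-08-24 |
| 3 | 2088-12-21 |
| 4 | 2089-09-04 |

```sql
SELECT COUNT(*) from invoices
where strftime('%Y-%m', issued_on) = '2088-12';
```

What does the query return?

Rows with year-month 2088-12: 2088-12-21 → 1.

1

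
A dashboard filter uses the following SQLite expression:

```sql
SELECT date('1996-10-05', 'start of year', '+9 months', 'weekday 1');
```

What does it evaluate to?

1996-10-07

`start of year` rewinds 1996-10-05 to 1996-01-01.
Adding +9 months to 1996-01-01 gives 1996-10-01.
`weekday 1` advances to the next Monday; 1996-10-01 is a Tuesday, so it moves forward to 1996-10-07.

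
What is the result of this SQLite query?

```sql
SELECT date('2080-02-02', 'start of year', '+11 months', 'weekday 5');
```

2080-12-06

`start of year` rewinds 2080-02-02 to 2080-01-01.
Adding +11 months to 2080-01-01 gives 2080-12-01.
`weekday 5` advances to the next Friday; 2080-12-01 is a Sunday, so it moves forward to 2080-12-06.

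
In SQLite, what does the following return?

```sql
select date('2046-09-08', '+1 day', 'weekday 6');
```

Advancing 1 more day within September lands on 2046-09-09.
`weekday 6` advances to the next Saturday; 2046-09-09 is a Sunday, so it moves forward to 2046-09-15.

2046-09-15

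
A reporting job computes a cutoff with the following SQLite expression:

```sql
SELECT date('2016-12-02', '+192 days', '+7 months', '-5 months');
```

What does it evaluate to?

Applying '+192 days' to 2016-12-02: counting 192 days forward gives 2017-06-12.
Adding +7 months to 2017-06-12 gives 2018-01-12.
Adding -5 months to 2018-01-12 gives 2017-08-12.

2017-08-12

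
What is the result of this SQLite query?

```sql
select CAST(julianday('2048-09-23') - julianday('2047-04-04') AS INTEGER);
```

538

26 days remain in April 2047 after the 4th (30 − 4).
Full months from May 2047 through August 2048 contribute their day counts.
Then 23 days into September 2048.
Total: 26 + 31 + 30 + 31 + 31 + 30 + 31 + 30 + 31 + 31 + 29 + 31 + 30 + 31 + 30 + 31 + 31 + 23 = 538.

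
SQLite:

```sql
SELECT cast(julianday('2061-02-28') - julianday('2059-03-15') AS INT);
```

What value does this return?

716

16 days remain in March 2059 after the 15th (31 − 15).
Full months from April 2059 through January 2061 contribute their day counts.
Then 28 days into February 2061.
Total: 16 + 30 + 31 + 30 + 31 + 31 + 30 + 31 + 30 + 31 + 31 + 29 + 31 + 30 + 31 + 30 + 31 + 31 + 30 + 31 + 30 + 31 + 31 + 28 = 716.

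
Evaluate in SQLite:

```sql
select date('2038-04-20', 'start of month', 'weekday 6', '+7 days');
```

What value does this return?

`start of month` rewinds 2038-04-20 to 2038-04-01.
`weekday 6` advances to the next Saturday; 2038-04-01 is a Thursday, so it moves forward to 2038-04-03.
Advancing 7 more days within April lands on 2038-04-10.

2038-04-10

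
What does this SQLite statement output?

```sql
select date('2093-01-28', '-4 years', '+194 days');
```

Adding -4 years to 2093-01-28 gives 2089-01-28.
Applying '+194 days' to 2089-01-28: counting 194 days forward gives 2089-08-10.

2089-08-10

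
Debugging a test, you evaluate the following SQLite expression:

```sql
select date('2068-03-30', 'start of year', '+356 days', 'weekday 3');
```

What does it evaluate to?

`start of year` rewinds 2068-03-30 to 2068-01-01.
Applying '+356 days' to 2068-01-01: counting 356 days forward gives 2068-12-22.
`weekday 3` advances to the next Wednesday; 2068-12-22 is a Saturday, so it moves forward to 2068-12-26.

2068-12-26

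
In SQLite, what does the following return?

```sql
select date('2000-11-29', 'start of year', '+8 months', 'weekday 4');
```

2000-09-07

`start of year` rewinds 2000-11-29 to 2000-01-01.
Adding +8 months to 2000-01-01 gives 2000-09-01.
`weekday 4` advances to the next Thursday; 2000-09-01 is a Friday, so it moves forward to 2000-09-07.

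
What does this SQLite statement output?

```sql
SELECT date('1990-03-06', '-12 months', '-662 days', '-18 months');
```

Adding -12 months to 1990-03-06 gives 1989-03-06.
Applying '-662 days' to 1989-03-06: counting 662 days back gives 1987-05-14.
Adding -18 months to 1987-05-14 gives 1985-11-14.

1985-11-14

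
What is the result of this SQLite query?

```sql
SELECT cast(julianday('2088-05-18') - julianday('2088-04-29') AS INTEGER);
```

19

1 day remains in April 2088 after the 29th (30 − 29).
Then 18 days into May 2088.
Total: 1 + 18 = 19.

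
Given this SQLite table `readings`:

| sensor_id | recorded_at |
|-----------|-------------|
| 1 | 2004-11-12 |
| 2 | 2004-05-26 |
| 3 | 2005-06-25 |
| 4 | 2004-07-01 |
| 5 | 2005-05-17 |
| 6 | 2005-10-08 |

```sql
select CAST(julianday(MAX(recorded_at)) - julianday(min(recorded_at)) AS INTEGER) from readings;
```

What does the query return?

MIN = 2004-05-26, MAX = 2005-10-08.
5 days remain in May 2004 after the 26th (31 − 26).
Full months from June 2004 through September 2005 contribute their day counts.
Then 8 days into October 2005.
Total: 5 + 30 + 31 + 31 + 30 + 31 + 30 + 31 + 31 + 28 + 31 + 30 + 31 + 30 + 31 + 31 + 30 + 8 = 500.

500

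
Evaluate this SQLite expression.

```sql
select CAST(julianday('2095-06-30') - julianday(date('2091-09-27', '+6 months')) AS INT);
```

Adding +6 months to 2091-09-27 gives 2092-03-27.
4 days remain in March 2092 after the 27th (31 − 27).
Full months from April 2092 through May 2095 contribute their day counts.
Then 30 days into June 2095.
Total: 4 + 30 + 31 + 30 + 31 + 31 + 30 + 31 + 30 + 31 + 31 + 28 + 31 + 30 + 31 + 30 + 31 + 31 + 30 + 31 + 30 + 31 + 31 + 28 + 31 + 30 + 31 + 30 + 31 + 31 + 30 + 31 + 30 + 31 + 31 + 28 + 31 + 30 + 31 + 30 = 1190.

1190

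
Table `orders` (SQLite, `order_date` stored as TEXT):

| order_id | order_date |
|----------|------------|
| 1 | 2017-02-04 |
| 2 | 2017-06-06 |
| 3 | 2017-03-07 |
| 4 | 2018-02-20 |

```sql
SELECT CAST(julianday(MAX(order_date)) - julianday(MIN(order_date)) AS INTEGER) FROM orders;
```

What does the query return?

MIN = 2017-02-04, MAX = 2018-02-20.
24 days remain in February 2017 after the 4th (28 − 4).
Full months from March 2017 through January 2018 contribute their day counts.
Then 20 days into February 2018.
Total: 24 + 31 + 30 + 31 + 30 + 31 + 31 + 30 + 31 + 30 + 31 + 31 + 20 = 381.

381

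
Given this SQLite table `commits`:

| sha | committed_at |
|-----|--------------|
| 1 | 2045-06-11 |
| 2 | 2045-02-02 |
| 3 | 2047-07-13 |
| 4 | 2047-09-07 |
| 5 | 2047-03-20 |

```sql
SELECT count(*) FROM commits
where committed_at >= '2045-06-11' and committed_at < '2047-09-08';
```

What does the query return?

Rows in [2045-06-11, 2047-09-08): 2045-06-11, 2047-07-13, 2047-09-07, 2047-03-20 → 4 rows.

4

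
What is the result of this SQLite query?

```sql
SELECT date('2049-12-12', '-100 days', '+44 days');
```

Applying '-100 days' to 2049-12-12: counting 100 days back gives 2049-09-03.
Applying '+44 days' to 2049-09-03: counting 44 days forward gives 2049-10-17.

2049-10-17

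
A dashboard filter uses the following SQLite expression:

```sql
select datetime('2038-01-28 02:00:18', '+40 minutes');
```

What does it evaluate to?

+40 minutes from 2038-01-28 02:00:18 is 2038-01-28 02:40:18.

2038-01-28 02:40:18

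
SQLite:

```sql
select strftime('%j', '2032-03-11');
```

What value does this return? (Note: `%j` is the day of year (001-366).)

071

Day-of-year for 2032-03-11: days since 2032-01-01 inclusive = 71, zero-padded to 071.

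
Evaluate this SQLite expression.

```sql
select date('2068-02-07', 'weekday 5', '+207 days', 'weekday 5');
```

`weekday 5` advances to the next Friday; 2068-02-07 is a Tuesday, so it moves forward to 2068-02-10.
Applying '+207 days' to 2068-02-10: counting 207 days forward gives 2068-09-04.
`weekday 5` advances to the next Friday; 2068-09-04 is a Tuesday, so it moves forward to 2068-09-07.

2068-09-07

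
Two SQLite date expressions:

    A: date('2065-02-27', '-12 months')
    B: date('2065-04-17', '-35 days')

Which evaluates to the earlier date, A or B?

A

A = 2064-02-27.
B = 2065-03-13.
A is earlier.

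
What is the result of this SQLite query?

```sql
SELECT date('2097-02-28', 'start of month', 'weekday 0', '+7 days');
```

`start of month` rewinds 2097-02-28 to 2097-02-01.
`weekday 0` advances to the next Sunday; 2097-02-01 is a Friday, so it moves forward to 2097-02-03.
Advancing 7 more days within February lands on 2097-02-10.

2097-02-10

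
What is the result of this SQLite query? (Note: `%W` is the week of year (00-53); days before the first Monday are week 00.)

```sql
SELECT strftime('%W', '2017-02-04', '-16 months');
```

First apply '-16 months': 2017-02-04 → 2015-10-04.
2015-10-04 is a Sunday. SQLite's %W counts Mondays since the year started; the result is 39.

39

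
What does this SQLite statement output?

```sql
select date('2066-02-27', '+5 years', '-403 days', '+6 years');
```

2076-01-20

Adding +5 years to 2066-02-27 gives 2071-02-27.
Applying '-403 days' to 2071-02-27: counting 403 days back gives 2070-01-20.
Adding +6 years to 2070-01-20 gives 2076-01-20.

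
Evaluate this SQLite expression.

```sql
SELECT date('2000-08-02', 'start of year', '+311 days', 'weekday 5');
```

`start of year` rewinds 2000-08-02 to 2000-01-01.
Applying '+311 days' to 2000-01-01: counting 311 days forward gives 2000-11-07.
`weekday 5` advances to the next Friday; 2000-11-07 is a Tuesday, so it moves forward to 2000-11-10.

2000-11-10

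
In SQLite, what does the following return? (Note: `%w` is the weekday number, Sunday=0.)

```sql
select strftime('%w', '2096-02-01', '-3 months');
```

2

First apply '-3 months': 2096-02-01 → 2095-11-01.
2095-11-01 is a Tuesday; with Sunday=0 that is 2.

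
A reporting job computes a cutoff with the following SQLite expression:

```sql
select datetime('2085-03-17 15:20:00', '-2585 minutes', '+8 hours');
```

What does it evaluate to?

2085-03-16 04:15:00

2585 minutes = 43h 5m; -2585 minutes from 2085-03-17 15:20:00 is 2085-03-15 20:15:00 (crosses midnight).
+8 hours from 2085-03-15 20:15:00 is 2085-03-16 04:15:00 (crosses midnight).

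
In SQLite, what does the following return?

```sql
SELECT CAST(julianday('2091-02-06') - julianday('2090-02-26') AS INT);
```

2 days remain in February 2090 after the 26th (28 − 26).
Full months from March 2090 through January 2091 contribute their day counts.
Then 6 days into February 2091.
Total: 2 + 31 + 30 + 31 + 30 + 31 + 31 + 30 + 31 + 30 + 31 + 31 + 6 = 345.

345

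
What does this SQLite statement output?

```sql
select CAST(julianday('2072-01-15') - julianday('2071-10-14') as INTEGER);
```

17 days remain in October 2071 after the 14th (31 − 14).
November 2071: 30 days.
December 2071: 31 days.
Then 15 days into January 2072.
Total: 17 + 30 + 31 + 15 = 93.

93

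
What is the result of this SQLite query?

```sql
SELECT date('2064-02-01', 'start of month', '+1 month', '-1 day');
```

`start of month` rewinds 2064-02-01 to 2064-02-01.
Adding +1 month to 2064-02-01 gives 2064-03-01.
Going back 1 day from 2064-03-01 reaches 2064-02-29 (last day of February, 29 days).

2064-02-29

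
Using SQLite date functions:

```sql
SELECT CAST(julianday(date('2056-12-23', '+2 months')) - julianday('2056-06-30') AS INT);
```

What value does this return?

238

Adding +2 months to 2056-12-23 gives 2057-02-23.
0 days remain in June 2056 after the 30th (30 − 30).
Full months from July 2056 through January 2057 contribute their day counts.
Then 23 days into February 2057.
Total: 0 + 31 + 31 + 30 + 31 + 30 + 31 + 31 + 23 = 238.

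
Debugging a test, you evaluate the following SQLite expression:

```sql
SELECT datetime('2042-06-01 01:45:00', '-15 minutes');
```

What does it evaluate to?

2042-06-01 01:30:00

-15 minutes from 2042-06-01 01:45:00 is 2042-06-01 01:30:00.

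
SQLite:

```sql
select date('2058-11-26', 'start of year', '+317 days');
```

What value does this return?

2058-11-14

`start of year` rewinds 2058-11-26 to 2058-01-01.
Applying '+317 days' to 2058-01-01: counting 317 days forward gives 2058-11-14.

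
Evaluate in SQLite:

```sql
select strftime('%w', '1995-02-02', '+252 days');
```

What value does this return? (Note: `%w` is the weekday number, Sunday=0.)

First apply '+252 days': 1995-02-02 → 1995-10-12.
1995-10-12 is a Thursday; with Sunday=0 that is 4.

4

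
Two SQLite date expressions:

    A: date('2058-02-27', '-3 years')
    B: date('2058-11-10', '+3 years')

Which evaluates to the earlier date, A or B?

A = 2055-02-27.
B = 2061-11-10.
A is earlier.

A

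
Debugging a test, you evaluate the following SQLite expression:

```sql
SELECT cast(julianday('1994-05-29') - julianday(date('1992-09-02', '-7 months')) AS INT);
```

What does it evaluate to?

Adding -7 months to 1992-09-02 gives 1992-02-02.
27 days remain in February 1992 after the 2nd (29 − 2).
Full months from March 1992 through April 1994 contribute their day counts.
Then 29 days into May 1994.
Total: 27 + 31 + 30 + 31 + 30 + 31 + 31 + 30 + 31 + 30 + 31 + 31 + 28 + 31 + 30 + 31 + 30 + 31 + 31 + 30 + 31 + 30 + 31 + 31 + 28 + 31 + 30 + 29 = 847.

847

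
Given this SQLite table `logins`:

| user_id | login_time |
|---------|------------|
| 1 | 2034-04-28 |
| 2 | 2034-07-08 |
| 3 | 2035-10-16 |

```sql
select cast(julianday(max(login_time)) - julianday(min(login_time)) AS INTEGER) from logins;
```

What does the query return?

MIN = 2034-04-28, MAX = 2035-10-16.
2 days remain in April 2034 after the 28th (30 − 28).
Full months from May 2034 through September 2035 contribute their day counts.
Then 16 days into October 2035.
Total: 2 + 31 + 30 + 31 + 31 + 30 + 31 + 30 + 31 + 31 + 28 + 31 + 30 + 31 + 30 + 31 + 31 + 30 + 16 = 536.

536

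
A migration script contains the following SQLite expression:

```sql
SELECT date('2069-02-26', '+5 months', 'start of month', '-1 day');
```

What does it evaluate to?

Adding +5 months to 2069-02-26 gives 2069-07-26.
`start of month` rewinds 2069-07-26 to 2069-07-01.
Going back 1 day from 2069-07-01 reaches 2069-06-30 (last day of June, 30 days).

2069-06-30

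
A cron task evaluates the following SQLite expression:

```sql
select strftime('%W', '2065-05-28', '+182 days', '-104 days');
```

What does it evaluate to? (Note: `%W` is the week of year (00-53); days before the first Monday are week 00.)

32

First apply '+182 days', '-104 days': 2065-05-28 → 2065-08-14.
2065-08-14 is a Friday. SQLite's %W counts Mondays since the year started; the result is 32.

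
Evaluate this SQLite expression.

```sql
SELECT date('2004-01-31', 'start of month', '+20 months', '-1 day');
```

`start of month` rewinds 2004-01-31 to 2004-01-01.
Adding +20 months to 2004-01-01 gives 2005-09-01.
Going back 1 day from 2005-09-01 reaches 2005-08-31 (last day of August, 31 days).

2005-08-31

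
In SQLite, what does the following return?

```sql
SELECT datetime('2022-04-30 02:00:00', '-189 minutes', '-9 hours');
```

189 minutes = 3h 9m; -189 minutes from 2022-04-30 02:00:00 is 2022-04-29 22:51:00 (crosses midnight).
-9 hours from 2022-04-29 22:51:00 is 2022-04-29 13:51:00.

2022-04-29 13:51:00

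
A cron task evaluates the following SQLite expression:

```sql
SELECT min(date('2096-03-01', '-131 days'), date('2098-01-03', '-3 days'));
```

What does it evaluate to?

date('2096-03-01', '-131 days') → 2095-10-22.
date('2098-01-03', '-3 days') → 2097-12-31.
Earlier of the two is 2095-10-22.

2095-10-22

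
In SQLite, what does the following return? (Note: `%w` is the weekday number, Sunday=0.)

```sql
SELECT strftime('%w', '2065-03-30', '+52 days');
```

First apply '+52 days': 2065-03-30 → 2065-05-21.
2065-05-21 is a Thursday; with Sunday=0 that is 4.

4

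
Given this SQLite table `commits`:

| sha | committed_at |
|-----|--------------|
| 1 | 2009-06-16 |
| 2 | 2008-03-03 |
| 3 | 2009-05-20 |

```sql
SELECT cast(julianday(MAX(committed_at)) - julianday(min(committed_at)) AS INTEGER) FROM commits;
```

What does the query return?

470

MIN = 2008-03-03, MAX = 2009-06-16.
28 days remain in March 2008 after the 3rd (31 − 3).
Full months from April 2008 through May 2009 contribute their day counts.
Then 16 days into June 2009.
Total: 28 + 30 + 31 + 30 + 31 + 31 + 30 + 31 + 30 + 31 + 31 + 28 + 31 + 30 + 31 + 16 = 470.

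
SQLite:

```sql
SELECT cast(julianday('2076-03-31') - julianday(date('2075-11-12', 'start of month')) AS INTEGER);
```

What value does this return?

151

`start of month` rewinds 2075-11-12 to 2075-11-01.
29 days remain in November 2075 after the 1st (30 − 1).
December 2075: 31 days.
January 2076: 31 days.
February 2076: 29 days (leap year).
Then 31 days into March 2076.
Total: 29 + 31 + 31 + 29 + 31 = 151.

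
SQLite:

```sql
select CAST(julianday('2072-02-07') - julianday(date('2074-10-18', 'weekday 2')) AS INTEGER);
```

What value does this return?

`weekday 2` advances to the next Tuesday; 2074-10-18 is a Thursday, so it moves forward to 2074-10-23.
22 days remain in February 2072 after the 7th (29 − 7).
Full months from March 2072 through September 2074 contribute their day counts.
Then 23 days into October 2074.
Total: 22 + 31 + 30 + 31 + 30 + 31 + 31 + 30 + 31 + 30 + 31 + 31 + 28 + 31 + 30 + 31 + 30 + 31 + 31 + 30 + 31 + 30 + 31 + 31 + 28 + 31 + 30 + 31 + 30 + 31 + 31 + 30 + 23 = 989.
The subtraction is earlier − later, so the result is −989 → -989.

-989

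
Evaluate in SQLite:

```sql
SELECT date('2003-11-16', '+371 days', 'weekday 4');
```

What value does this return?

2004-11-25

Applying '+371 days' to 2003-11-16: counting 371 days forward gives 2004-11-21.
`weekday 4` advances to the next Thursday; 2004-11-21 is a Sunday, so it moves forward to 2004-11-25.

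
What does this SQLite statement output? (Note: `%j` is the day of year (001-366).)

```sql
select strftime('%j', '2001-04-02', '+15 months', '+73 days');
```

256

First apply '+15 months', '+73 days': 2001-04-02 → 2002-09-13.
Day-of-year for 2002-09-13: days since 2002-01-01 inclusive = 256, zero-padded to 256.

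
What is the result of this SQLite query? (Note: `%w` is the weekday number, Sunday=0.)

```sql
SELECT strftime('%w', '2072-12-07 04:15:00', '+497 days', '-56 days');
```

3

First apply '+497 days', '-56 days': 2072-12-07 04:15:00 → 2074-02-21 04:15:00.
2074-02-21 is a Wednesday; with Sunday=0 that is 3.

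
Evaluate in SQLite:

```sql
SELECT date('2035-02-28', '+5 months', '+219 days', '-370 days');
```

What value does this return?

Adding +5 months to 2035-02-28 gives 2035-07-28.
Applying '+219 days' to 2035-07-28: counting 219 days forward gives 2036-03-03.
Applying '-370 days' to 2036-03-03: counting 370 days back gives 2035-02-27.

2035-02-27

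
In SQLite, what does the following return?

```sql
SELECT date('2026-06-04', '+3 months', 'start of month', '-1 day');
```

2026-08-31

Adding +3 months to 2026-06-04 gives 2026-09-04.
`start of month` rewinds 2026-09-04 to 2026-09-01.
Going back 1 day from 2026-09-01 reaches 2026-08-31 (last day of August, 31 days).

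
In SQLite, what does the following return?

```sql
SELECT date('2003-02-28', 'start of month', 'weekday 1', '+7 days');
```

`start of month` rewinds 2003-02-28 to 2003-02-01.
`weekday 1` advances to the next Monday; 2003-02-01 is a Saturday, so it moves forward to 2003-02-03.
Advancing 7 more days within February lands on 2003-02-10.

2003-02-10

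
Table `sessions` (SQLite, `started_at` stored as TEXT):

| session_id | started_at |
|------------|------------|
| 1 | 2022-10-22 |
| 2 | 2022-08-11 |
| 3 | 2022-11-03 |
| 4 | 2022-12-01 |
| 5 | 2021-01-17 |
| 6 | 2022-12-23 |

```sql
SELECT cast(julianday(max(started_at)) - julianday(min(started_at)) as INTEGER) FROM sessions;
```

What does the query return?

705

MIN = 2021-01-17, MAX = 2022-12-23.
14 days remain in January 2021 after the 17th (31 − 17).
Full months from February 2021 through November 2022 contribute their day counts.
Then 23 days into December 2022.
Total: 14 + 28 + 31 + 30 + 31 + 30 + 31 + 31 + 30 + 31 + 30 + 31 + 31 + 28 + 31 + 30 + 31 + 30 + 31 + 31 + 30 + 31 + 30 + 23 = 705.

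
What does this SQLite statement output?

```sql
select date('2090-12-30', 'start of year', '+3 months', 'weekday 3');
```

`start of year` rewinds 2090-12-30 to 2090-01-01.
Adding +3 months to 2090-01-01 gives 2090-04-01.
`weekday 3` advances to the next Wednesday; 2090-04-01 is a Saturday, so it moves forward to 2090-04-05.

2090-04-05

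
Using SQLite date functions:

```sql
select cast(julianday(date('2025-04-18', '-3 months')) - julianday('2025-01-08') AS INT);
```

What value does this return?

Adding -3 months to 2025-04-18 gives 2025-01-18.
Both dates are in January 2025: 18 − 8 = 10.

10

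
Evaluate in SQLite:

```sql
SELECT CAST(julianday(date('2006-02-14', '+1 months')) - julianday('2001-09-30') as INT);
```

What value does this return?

Adding +1 month to 2006-02-14 gives 2006-03-14.
0 days remain in September 2001 after the 30th (30 − 30).
Full months from October 2001 through February 2006 contribute their day counts.
Then 14 days into March 2006.
Total: 0 + 31 + 30 + 31 + 31 + 28 + 31 + 30 + 31 + 30 + 31 + 31 + 30 + 31 + 30 + 31 + 31 + 28 + 31 + 30 + 31 + 30 + 31 + 31 + 30 + 31 + 30 + 31 + 31 + 29 + 31 + 30 + 31 + 30 + 31 + 31 + 30 + 31 + 30 + 31 + 31 + 28 + 31 + 30 + 31 + 30 + 31 + 31 + 30 + 31 + 30 + 31 + 31 + 28 + 14 = 1626.

1626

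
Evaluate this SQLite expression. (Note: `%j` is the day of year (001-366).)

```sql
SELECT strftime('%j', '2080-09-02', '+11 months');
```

First apply '+11 months': 2080-09-02 → 2081-08-02.
Day-of-year for 2081-08-02: days since 2081-01-01 inclusive = 214, zero-padded to 214.

214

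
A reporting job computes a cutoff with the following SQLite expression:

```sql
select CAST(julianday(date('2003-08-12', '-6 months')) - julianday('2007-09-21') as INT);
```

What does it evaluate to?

Adding -6 months to 2003-08-12 gives 2003-02-12.
16 days remain in February 2003 after the 12th (28 − 12).
Full months from March 2003 through August 2007 contribute their day counts.
Then 21 days into September 2007.
Total: 16 + 31 + 30 + 31 + 30 + 31 + 31 + 30 + 31 + 30 + 31 + 31 + 29 + 31 + 30 + 31 + 30 + 31 + 31 + 30 + 31 + 30 + 31 + 31 + 28 + 31 + 30 + 31 + 30 + 31 + 31 + 30 + 31 + 30 + 31 + 31 + 28 + 31 + 30 + 31 + 30 + 31 + 31 + 30 + 31 + 30 + 31 + 31 + 28 + 31 + 30 + 31 + 30 + 31 + 31 + 21 = 1682.
The subtraction is earlier − later, so the result is −1682 → -1682.

-1682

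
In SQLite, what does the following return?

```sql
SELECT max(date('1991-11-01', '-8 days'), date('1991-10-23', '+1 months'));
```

date('1991-11-01', '-8 days') → 1991-10-24.
date('1991-10-23', '+1 months') → 1991-11-23.
Later of the two is 1991-11-23.

1991-11-23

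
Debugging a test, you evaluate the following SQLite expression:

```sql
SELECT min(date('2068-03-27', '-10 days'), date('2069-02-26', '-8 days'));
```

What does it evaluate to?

2068-03-17

date('2068-03-27', '-10 days') → 2068-03-17.
date('2069-02-26', '-8 days') → 2069-02-18.
Earlier of the two is 2068-03-17.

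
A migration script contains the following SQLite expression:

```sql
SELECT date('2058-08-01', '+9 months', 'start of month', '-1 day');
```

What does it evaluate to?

2059-04-30

Adding +9 months to 2058-08-01 gives 2059-05-01.
`start of month` rewinds 2059-05-01 to 2059-05-01.
Going back 1 day from 2059-05-01 reaches 2059-04-30 (last day of April, 30 days).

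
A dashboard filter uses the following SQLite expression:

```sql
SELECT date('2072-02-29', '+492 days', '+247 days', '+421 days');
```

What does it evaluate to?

2075-05-04

Applying '+492 days' to 2072-02-29: counting 492 days forward gives 2073-07-05.
Applying '+247 days' to 2073-07-05: counting 247 days forward gives 2074-03-09.
Applying '+421 days' to 2074-03-09: counting 421 days forward gives 2075-05-04.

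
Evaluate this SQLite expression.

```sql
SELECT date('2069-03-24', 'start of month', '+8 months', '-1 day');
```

2069-10-31

`start of month` rewinds 2069-03-24 to 2069-03-01.
Adding +8 months to 2069-03-01 gives 2069-11-01.
Going back 1 day from 2069-11-01 reaches 2069-10-31 (last day of October, 31 days).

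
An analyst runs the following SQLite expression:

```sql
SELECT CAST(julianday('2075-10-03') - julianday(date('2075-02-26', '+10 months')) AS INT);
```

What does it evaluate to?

-84

Adding +10 months to 2075-02-26 gives 2075-12-26.
28 days remain in October 2075 after the 3rd (31 − 3).
November 2075: 30 days.
Then 26 days into December 2075.
Total: 28 + 30 + 26 = 84.
The subtraction is earlier − later, so the result is −84 → -84.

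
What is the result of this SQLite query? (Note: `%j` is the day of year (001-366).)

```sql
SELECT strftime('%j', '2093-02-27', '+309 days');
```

First apply '+309 days': 2093-02-27 → 2094-01-02.
Day-of-year for 2094-01-02: days since 2094-01-01 inclusive = 2, zero-padded to 002.

002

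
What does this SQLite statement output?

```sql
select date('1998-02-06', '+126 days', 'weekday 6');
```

Applying '+126 days' to 1998-02-06: counting 126 days forward gives 1998-06-12.
`weekday 6` advances to the next Saturday; 1998-06-12 is a Friday, so it moves forward to 1998-06-13.

1998-06-13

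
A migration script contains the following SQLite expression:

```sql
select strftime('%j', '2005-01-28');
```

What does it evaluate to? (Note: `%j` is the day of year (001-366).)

Day-of-year for 2005-01-28: days since 2005-01-01 inclusive = 28, zero-padded to 028.

028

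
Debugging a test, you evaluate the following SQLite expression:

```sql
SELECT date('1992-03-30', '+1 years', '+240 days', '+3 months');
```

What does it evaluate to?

1994-02-25

Adding +1 year to 1992-03-30 gives 1993-03-30.
Applying '+240 days' to 1993-03-30: counting 240 days forward gives 1993-11-25.
Adding +3 months to 1993-11-25 gives 1994-02-25.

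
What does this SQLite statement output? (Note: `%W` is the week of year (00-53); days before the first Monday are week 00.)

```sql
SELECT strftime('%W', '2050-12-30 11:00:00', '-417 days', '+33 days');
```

First apply '-417 days', '+33 days': 2050-12-30 11:00:00 → 2049-12-11 11:00:00.
2049-12-11 is a Saturday. SQLite's %W counts Mondays since the year started; the result is 49.

49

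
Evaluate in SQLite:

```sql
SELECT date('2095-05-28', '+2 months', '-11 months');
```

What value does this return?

Adding +2 months to 2095-05-28 gives 2095-07-28.
Adding -11 months to 2095-07-28 gives 2094-08-28.

2094-08-28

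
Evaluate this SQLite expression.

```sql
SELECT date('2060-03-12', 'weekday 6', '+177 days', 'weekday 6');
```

`weekday 6` advances to the next Saturday; 2060-03-12 is a Friday, so it moves forward to 2060-03-13.
Applying '+177 days' to 2060-03-13: counting 177 days forward gives 2060-09-06.
`weekday 6` advances to the next Saturday; 2060-09-06 is a Monday, so it moves forward to 2060-09-11.

2060-09-11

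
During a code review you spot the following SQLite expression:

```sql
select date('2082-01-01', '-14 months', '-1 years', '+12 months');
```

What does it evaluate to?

2080-11-01

Adding -14 months to 2082-01-01 gives 2080-11-01.
Adding -1 year to 2080-11-01 gives 2079-11-01.
Adding +12 months to 2079-11-01 gives 2080-11-01.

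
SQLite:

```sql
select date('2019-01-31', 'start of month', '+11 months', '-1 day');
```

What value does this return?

`start of month` rewinds 2019-01-31 to 2019-01-01.
Adding +11 months to 2019-01-01 gives 2019-12-01.
Going back 1 day from 2019-12-01 reaches 2019-11-30 (last day of November, 30 days).

2019-11-30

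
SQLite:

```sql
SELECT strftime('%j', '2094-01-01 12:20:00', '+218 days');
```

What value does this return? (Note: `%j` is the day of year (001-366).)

219

First apply '+218 days': 2094-01-01 12:20:00 → 2094-08-07 12:20:00.
Day-of-year for 2094-08-07: days since 2094-01-01 inclusive = 219, zero-padded to 219.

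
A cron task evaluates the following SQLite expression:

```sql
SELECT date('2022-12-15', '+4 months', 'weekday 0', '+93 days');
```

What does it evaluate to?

Adding +4 months to 2022-12-15 gives 2023-04-15.
`weekday 0` advances to the next Sunday; 2023-04-15 is a Saturday, so it moves forward to 2023-04-16.
Applying '+93 days' to 2023-04-16: counting 93 days forward gives 2023-07-18.

2023-07-18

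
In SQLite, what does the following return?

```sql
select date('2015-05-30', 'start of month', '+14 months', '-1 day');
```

2016-06-30

`start of month` rewinds 2015-05-30 to 2015-05-01.
Adding +14 months to 2015-05-01 gives 2016-07-01.
Going back 1 day from 2016-07-01 reaches 2016-06-30 (last day of June, 30 days).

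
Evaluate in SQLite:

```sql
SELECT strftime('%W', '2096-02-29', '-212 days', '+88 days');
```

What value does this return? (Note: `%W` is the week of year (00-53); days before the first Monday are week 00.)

43

First apply '-212 days', '+88 days': 2096-02-29 → 2095-10-28.
2095-10-28 is a Friday. SQLite's %W counts Mondays since the year started; the result is 43.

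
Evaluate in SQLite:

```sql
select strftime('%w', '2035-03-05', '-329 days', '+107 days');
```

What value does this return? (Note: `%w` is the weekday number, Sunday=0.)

First apply '-329 days', '+107 days': 2035-03-05 → 2034-07-26.
2034-07-26 is a Wednesday; with Sunday=0 that is 3.

3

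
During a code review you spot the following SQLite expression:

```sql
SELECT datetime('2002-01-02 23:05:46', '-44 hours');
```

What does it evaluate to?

2002-01-01 03:05:46

-44 hours from 2002-01-02 23:05:46 is 2002-01-01 03:05:46 (crosses midnight).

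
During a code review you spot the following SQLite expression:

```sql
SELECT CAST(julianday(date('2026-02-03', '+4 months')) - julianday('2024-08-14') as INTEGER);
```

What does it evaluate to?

658

Adding +4 months to 2026-02-03 gives 2026-06-03.
17 days remain in August 2024 after the 14th (31 − 14).
Full months from September 2024 through May 2026 contribute their day counts.
Then 3 days into June 2026.
Total: 17 + 30 + 31 + 30 + 31 + 31 + 28 + 31 + 30 + 31 + 30 + 31 + 31 + 30 + 31 + 30 + 31 + 31 + 28 + 31 + 30 + 31 + 3 = 658.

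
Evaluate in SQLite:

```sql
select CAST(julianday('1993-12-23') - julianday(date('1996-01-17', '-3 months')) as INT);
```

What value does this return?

-663

Adding -3 months to 1996-01-17 gives 1995-10-17.
8 days remain in December 1993 after the 23rd (31 − 23).
Full months from January 1994 through September 1995 contribute their day counts.
Then 17 days into October 1995.
Total: 8 + 31 + 28 + 31 + 30 + 31 + 30 + 31 + 31 + 30 + 31 + 30 + 31 + 31 + 28 + 31 + 30 + 31 + 30 + 31 + 31 + 30 + 17 = 663.
The subtraction is earlier − later, so the result is −663 → -663.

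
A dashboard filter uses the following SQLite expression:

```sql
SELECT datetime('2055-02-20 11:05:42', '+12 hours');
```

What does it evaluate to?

2055-02-20 23:05:42

+12 hours from 2055-02-20 11:05:42 is 2055-02-20 23:05:42.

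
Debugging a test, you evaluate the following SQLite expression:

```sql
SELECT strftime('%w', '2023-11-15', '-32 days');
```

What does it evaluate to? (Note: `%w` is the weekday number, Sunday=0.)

First apply '-32 days': 2023-11-15 → 2023-10-14.
2023-10-14 is a Saturday; with Sunday=0 that is 6.

6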